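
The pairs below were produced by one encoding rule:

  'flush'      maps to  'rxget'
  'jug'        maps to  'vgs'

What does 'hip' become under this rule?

Compare letters: f→r is +12, l→x is +12, u→g is +12 — a constant shift. It's a constant shift of +12 (ROT12).
For hip: h+12=t, i+12=u, p+12=b.

tub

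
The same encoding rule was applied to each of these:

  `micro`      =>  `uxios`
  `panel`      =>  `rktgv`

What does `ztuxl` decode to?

The output letters match the input read backwards, each shifted +6: micro reversed is orcim. Two steps: reverse the string, then apply a Caesar shift of +6.
Undoing it on ztuxl: shift back: z−6=t, t−6=n, u−6=o, x−6=r, l−6=f → tnorf; then reverse → front.

front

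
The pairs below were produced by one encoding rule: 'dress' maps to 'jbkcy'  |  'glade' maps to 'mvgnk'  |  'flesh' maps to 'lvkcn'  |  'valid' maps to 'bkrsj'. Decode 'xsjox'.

rider

Shifts by position in dress: pos 0: d→j (+6), pos 1: r→b (+10), pos 2: e→k (+6), pos 3: s→c (+10) — repeating every 2. It's a Vigenère-style cipher with numeric key [6,10]: position i shifts by key[i mod 2].
Decoding xsjox: x−6=r, s−10=i, j−6=d, o−10=e, x−6=r.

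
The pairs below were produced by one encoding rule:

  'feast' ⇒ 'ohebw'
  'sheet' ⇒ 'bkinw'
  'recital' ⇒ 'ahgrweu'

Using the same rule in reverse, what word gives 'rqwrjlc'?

insight

Shifts by position in feast: pos 0: f→o (+9), pos 1: e→h (+3), pos 2: a→e (+4), pos 3: s→b (+9), pos 4: t→w (+3) — repeating every 3. The shifts repeat in a cycle of length 3: positions 0,1,… shift by +9, +3, +4, then the pattern repeats.
Decoding rqwrjlc: r−9=i, q−3=n, w−4=s, r−9=i, j−3=g, l−4=h, c−9=t.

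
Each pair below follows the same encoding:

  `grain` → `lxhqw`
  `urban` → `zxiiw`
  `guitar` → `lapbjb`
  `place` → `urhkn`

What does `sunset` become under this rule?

In grain: g→l is +5, r→x is +6, a→h is +7, i→q is +8 — the shift increases by 1 each position. Each letter shifts forward by (position + 5), i.e. 5, 6, 7, … — the shift grows by one for each successive letter.
Applying it to sunset: s+5=x, u+6=a, n+7=u, s+8=a, e+9=n, t+10=d.

xauand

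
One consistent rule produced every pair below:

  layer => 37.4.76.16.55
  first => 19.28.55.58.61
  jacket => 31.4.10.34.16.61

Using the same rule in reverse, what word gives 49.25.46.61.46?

photo

l(#12)→37 and a(#1)→4: differences scale by 3, so n = 3·pos + 1. The formula is n = 3×(alphabet index, a=1) + 1.
Undoing it on 49.25.46.61.46: 49→(49−1)÷3=16=p, 25→(25−1)÷3=8=h, 46→(46−1)÷3=15=o, 61→(61−1)÷3=20=t, 46→(46−1)÷3=15=o.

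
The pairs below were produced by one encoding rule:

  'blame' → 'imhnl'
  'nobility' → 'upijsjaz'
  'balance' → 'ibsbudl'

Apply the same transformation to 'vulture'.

cvsubsl

Shifts by position in blame: pos 0: b→i (+7), pos 1: l→m (+1), pos 2: a→h (+7), pos 3: m→n (+1) — repeating every 2. The shifts repeat in a cycle of length 2: positions 0,1,… shift by +7, +1, then the pattern repeats.
Applying it to vulture: v+7=c, u+1=v, l+7=s, t+1=u, u+7=b, r+1=s, e+7=l.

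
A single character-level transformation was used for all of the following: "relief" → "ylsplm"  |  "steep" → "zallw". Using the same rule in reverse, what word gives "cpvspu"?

violin

Compare letters: r→y is +7, e→l is +7, l→s is +7 — a constant shift. It's a constant shift of +7 (ROT7).
Decoding cpvspu: c−7=v, p−7=i, v−7=o, s−7=l, p−7=i, u−7=n.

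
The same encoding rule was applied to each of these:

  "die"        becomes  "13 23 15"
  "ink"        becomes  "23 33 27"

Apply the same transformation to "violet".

d(#4)→13 and i(#9)→23: differences scale by 2, so n = 2·pos + 5. Each letter becomes 2×(its alphabet position, a=1..z=26) + 5.
For violet: v=22→49, i=9→23, o=15→35, l=12→29, e=5→15, t=20→45.

49 23 35 29 15 45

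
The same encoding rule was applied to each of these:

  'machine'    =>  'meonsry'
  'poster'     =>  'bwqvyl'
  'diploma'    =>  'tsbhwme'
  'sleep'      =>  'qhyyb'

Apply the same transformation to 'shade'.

Treating letters as 0–25, the rule is x ↦ 5x + 4 (mod 26).
On shade: s(18)→5·18+4≡16=q; h(7)→5·7+4≡13=n; a(0)→5·0+4≡4=e; d(3)→5·3+4≡19=t; e(4)→5·4+4≡24=y (all mod 26).

qnety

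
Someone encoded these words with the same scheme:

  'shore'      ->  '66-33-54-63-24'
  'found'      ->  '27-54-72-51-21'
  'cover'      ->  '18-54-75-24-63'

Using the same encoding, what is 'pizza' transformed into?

s(#19)→66 and h(#8)→33: differences scale by 3, so n = 3·pos + 9. Each letter becomes 3×(its alphabet position, a=1..z=26) + 9.
For pizza: p=16→57, i=9→36, z=26→87, z=26→87, a=1→12.

57-36-87-87-12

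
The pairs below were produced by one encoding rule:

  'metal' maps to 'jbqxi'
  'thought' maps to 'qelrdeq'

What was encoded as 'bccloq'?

effort

This is a Caesar cipher with shift 23.
Reversing it on bccloq: b−23=e, c−23=f, c−23=f, l−23=o, o−23=r, q−23=t.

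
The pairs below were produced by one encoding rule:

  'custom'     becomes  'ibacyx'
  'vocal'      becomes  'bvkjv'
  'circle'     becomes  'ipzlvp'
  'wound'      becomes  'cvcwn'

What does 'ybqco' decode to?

Letter i (0-indexed) is shifted by i+6, so successive shifts are 6, 7, 8, ….
Decoding ybqco: y−6=s, b−7=u, q−8=i, c−9=t, o−10=e.

suite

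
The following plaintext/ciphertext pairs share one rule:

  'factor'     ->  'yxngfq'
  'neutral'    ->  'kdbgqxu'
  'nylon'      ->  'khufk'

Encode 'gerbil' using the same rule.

tdqsju

Treating letters as 0–25, the rule is x ↦ 21x + 23 (mod 26).
On gerbil: g(6)→21·6+23≡19=t; e(4)→21·4+23≡3=d; r(17)→21·17+23≡16=q; b(1)→21·1+23≡18=s; i(8)→21·8+23≡9=j; l(11)→21·11+23≡20=u (all mod 26).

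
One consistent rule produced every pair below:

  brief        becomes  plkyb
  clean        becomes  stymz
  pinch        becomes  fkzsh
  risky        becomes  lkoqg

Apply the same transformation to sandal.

b(1)→p(15) and r(17)→l(11) fit y≡3x+12 (mod 26); the inverse of 3 mod 26 is 9. Treating letters as 0–25, the rule is x ↦ 3x + 12 (mod 26).
For sandal: s(18)→3·18+12≡14=o; a(0)→3·0+12≡12=m; n(13)→3·13+12≡25=z; d(3)→3·3+12≡21=v; a(0)→3·0+12≡12=m; l(11)→3·11+12≡19=t (all mod 26).

omzvmt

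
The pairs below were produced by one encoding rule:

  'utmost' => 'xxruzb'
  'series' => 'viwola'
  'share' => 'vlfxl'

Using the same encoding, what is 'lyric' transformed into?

In utmost: u→x is +3, t→x is +4, m→r is +5, o→u is +6 — the shift increases by 1 each position. The shift increases by 1 at each position, starting from +3: 3, 4, 5, ….
Applying it to lyric: l+3=o, y+4=c, r+5=w, i+6=o, c+7=j.

ocwoj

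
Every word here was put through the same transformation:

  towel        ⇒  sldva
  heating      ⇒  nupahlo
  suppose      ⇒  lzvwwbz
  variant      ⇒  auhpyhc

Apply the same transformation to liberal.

Read the word backwards and shift each letter +7.
Applying it to liberal: reverse → larebil; then shift: l+7=s, a+7=h, r+7=y, e+7=l, b+7=i, i+7=p, l+7=s.

shylips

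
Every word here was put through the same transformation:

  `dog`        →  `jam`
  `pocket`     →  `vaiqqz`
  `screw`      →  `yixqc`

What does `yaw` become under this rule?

emc

The shift depends on letter class: consonant d→j is +6, but vowel o→a is +12. The rule splits by letter class: vowels +12, consonants +6.
For yaw: y(cons)+6=e, a(vowel)+12=m, w(cons)+6=c.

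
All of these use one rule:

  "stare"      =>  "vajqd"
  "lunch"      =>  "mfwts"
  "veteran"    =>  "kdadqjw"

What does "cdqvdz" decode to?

jersey

Treating letters as 0–25, the rule is x ↦ 5x + 9 (mod 26).
Undoing it on cdqvdz: c(2)→21·(2−9)≡9=j; d(3)→21·(3−9)≡4=e; q(16)→21·(16−9)≡17=r; v(21)→21·(21−9)≡18=s; d(3)→21·(3−9)≡4=e; z(25)→21·(25−9)≡24=y (all mod 26).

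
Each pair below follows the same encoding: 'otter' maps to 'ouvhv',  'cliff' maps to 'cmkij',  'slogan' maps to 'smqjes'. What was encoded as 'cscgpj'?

The shift increases by 1 at each position, starting from +0: 0, 1, 2, ….
Reversing it on cscgpj: c−0=c, s−1=r, c−2=a, g−3=d, p−4=l, j−5=e.

cradle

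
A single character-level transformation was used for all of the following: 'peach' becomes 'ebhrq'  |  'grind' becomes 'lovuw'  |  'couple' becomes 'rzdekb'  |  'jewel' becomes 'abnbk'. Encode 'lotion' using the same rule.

kzyvzu

p(15)→e(4) and e(4)→b(1) fit y≡5x+7 (mod 26); the inverse of 5 mod 26 is 21. This is an affine cipher: with a=0,…,z=25, each position x becomes (5x+7) mod 26.
For lotion: l(11)→5·11+7≡10=k; o(14)→5·14+7≡25=z; t(19)→5·19+7≡24=y; i(8)→5·8+7≡21=v; o(14)→5·14+7≡25=z; n(13)→5·13+7≡20=u (all mod 26).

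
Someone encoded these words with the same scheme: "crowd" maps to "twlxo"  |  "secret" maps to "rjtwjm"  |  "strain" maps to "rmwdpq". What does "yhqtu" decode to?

c(2)→t(19) and r(17)→w(22) fit y≡21x+3 (mod 26); the inverse of 21 mod 26 is 5. Treating letters as 0–25, the rule is x ↦ 21x + 3 (mod 26).
Decoding yhqtu: y(24)→5·(24−3)≡1=b; h(7)→5·(7−3)≡20=u; q(16)→5·(16−3)≡13=n; t(19)→5·(19−3)≡2=c; u(20)→5·(20−3)≡7=h (all mod 26).

bunch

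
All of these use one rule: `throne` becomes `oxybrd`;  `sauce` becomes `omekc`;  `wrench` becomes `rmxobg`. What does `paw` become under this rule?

Read the word backwards and shift each letter +10.
On paw: reverse → wap; then shift: w+10=g, a+10=k, p+10=z.

gkz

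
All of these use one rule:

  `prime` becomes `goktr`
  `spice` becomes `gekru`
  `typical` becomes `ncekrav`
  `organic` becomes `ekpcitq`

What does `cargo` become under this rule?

qitce

The output letters match the input read backwards, each shifted +2: prime reversed is emirp. The word is reversed, then every letter is shifted forward by 2.
Applying it to cargo: reverse → ograc; then shift: o+2=q, g+2=i, r+2=t, a+2=c, c+2=e.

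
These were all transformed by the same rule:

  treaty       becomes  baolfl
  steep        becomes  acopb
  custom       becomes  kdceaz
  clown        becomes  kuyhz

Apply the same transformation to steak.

acolw

Letter i (0-indexed) is shifted by i+8, so successive shifts are 8, 9, 10, ….
Applying it to steak: s+8=a, t+9=c, e+10=o, a+11=l, k+12=w.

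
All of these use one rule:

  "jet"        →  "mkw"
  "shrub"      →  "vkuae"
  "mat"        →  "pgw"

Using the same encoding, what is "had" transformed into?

kgg

Vowels shift forward by 6 and consonants shift forward by 3.
On had: h(cons)+3=k, a(vowel)+6=g, d(cons)+3=g.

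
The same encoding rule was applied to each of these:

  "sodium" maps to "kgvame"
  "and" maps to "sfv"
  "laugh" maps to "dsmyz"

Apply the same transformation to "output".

gmlhml

Compare letters: s→k is +18, o→g is +18, d→v is +18 — a constant shift. This is a Caesar cipher with shift 18.
For output: o+18=g, u+18=m, t+18=l, p+18=h, u+18=m, t+18=l.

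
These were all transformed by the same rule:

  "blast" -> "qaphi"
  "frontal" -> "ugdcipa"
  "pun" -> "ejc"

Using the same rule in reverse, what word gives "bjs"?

Compare letters: b→q is +15, l→a is +15, a→p is +15 — a constant shift. Every letter moves 15 places later in the alphabet, wrapping around z→a.
Reversing it on bjs: b−15=m, j−15=u, s−15=d.

mud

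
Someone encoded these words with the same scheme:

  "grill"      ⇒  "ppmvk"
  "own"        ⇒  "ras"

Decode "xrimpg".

client

The output letters match the input read backwards, each shifted +4: grill reversed is llirg. Read the word backwards and shift each letter +4.
Reversing it on xrimpg: shift back: x−4=t, r−4=n, i−4=e, m−4=i, p−4=l, g−4=c → tneilc; then reverse → client.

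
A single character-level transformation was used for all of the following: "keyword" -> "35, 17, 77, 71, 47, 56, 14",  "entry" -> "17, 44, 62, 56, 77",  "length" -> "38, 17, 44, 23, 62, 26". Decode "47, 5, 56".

oar

k(#11)→35 and e(#5)→17: differences scale by 3, so n = 3·pos + 2. Each letter becomes 3×(its alphabet position, a=1..z=26) + 2.
Decoding 47, 5, 56: 47→(47−2)÷3=15=o, 5→(5−2)÷3=1=a, 56→(56−2)÷3=18=r.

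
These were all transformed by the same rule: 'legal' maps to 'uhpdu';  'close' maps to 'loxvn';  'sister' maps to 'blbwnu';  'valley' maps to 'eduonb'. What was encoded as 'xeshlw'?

object

The shifts repeat in a cycle of length 2: positions 0,1,… shift by +9, +3, then the pattern repeats.
Reversing it on xeshlw: x−9=o, e−3=b, s−9=j, h−3=e, l−9=c, w−3=t.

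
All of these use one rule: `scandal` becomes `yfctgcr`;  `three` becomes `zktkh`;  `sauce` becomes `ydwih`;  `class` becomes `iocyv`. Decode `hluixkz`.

Shifts by position in scandal: pos 0: s→y (+6), pos 1: c→f (+3), pos 2: a→c (+2), pos 3: n→t (+6), pos 4: d→g (+3), pos 5: a→c (+2) — repeating every 3. The shifts repeat in a cycle of length 3: positions 0,1,… shift by +6, +3, +2, then the pattern repeats.
Decoding hluixkz: h−6=b, l−3=i, u−2=s, i−6=c, x−3=u, k−2=i, z−6=t.

biscuit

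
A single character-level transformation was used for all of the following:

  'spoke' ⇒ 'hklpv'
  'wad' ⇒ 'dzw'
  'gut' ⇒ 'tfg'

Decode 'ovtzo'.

Each pair mirrors across the alphabet (s↔h, p↔k, o↔l): positions sum to 25. Each letter is replaced by its mirror in the alphabet: a↔z, b↔y, c↔x, and so on (the Atbash cipher).
Reversing it on ovtzo: o↔l, v↔e, t↔g, z↔a, o↔l.

legal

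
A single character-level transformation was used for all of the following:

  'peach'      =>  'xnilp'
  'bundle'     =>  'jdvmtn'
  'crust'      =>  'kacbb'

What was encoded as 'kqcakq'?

church

A repeating key of period 2 is used — shifts +8, +9 over and over.
Decoding kqcakq: k−8=c, q−9=h, c−8=u, a−9=r, k−8=c, q−9=h.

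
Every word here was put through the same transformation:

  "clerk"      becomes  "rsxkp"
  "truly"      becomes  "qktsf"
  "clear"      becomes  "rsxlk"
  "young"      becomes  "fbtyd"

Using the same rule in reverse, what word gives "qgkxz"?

c(2)→r(17) and l(11)→s(18) fit y≡3x+11 (mod 26); the inverse of 3 mod 26 is 9. Each letter's alphabet position (a=0..z=25) is mapped through 3·x+11 mod 26 — an affine cipher.
Reversing it on qgkxz: q(16)→9·(16−11)≡19=t; g(6)→9·(6−11)≡7=h; k(10)→9·(10−11)≡17=r; x(23)→9·(23−11)≡4=e; z(25)→9·(25−11)≡22=w (all mod 26).

threw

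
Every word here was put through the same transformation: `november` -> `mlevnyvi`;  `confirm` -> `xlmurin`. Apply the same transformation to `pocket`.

klxpvg

Each pair mirrors across the alphabet (n↔m, o↔l, v↔e): positions sum to 25. Letters are reflected about the middle of the alphabet (position → 25−position): Atbash.
For pocket: p↔k, o↔l, c↔x, k↔p, e↔v, t↔g.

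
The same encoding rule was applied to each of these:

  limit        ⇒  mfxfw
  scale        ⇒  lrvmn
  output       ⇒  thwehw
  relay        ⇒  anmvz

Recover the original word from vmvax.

alarm

l(11)→m(12) and i(8)→f(5) fit y≡11x+21 (mod 26); the inverse of 11 mod 26 is 19. Treating letters as 0–25, the rule is x ↦ 11x + 21 (mod 26).
Decoding vmvax: v(21)→19·(21−21)≡0=a; m(12)→19·(12−21)≡11=l; v(21)→19·(21−21)≡0=a; a(0)→19·(0−21)≡17=r; x(23)→19·(23−21)≡12=m (all mod 26).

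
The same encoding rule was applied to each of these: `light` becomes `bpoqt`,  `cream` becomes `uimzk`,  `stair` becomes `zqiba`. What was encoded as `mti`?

The output letters match the input read backwards, each shifted +8: light reversed is thgil. The word is reversed, then every letter is shifted forward by 8.
Decoding mti: shift back: m−8=e, t−8=l, i−8=a → ela; then reverse → ale.

ale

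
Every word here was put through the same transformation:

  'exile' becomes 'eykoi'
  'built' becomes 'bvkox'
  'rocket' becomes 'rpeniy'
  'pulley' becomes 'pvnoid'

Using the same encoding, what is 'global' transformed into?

gmqeeq

In exile: e→e is +0, x→y is +1, i→k is +2, l→o is +3 — the shift increases by 1 each position. Each letter shifts forward by its position index (0, 1, 2, …) — the shift grows by one for each successive letter.
For global: g+0=g, l+1=m, o+2=q, b+3=e, a+4=e, l+5=q.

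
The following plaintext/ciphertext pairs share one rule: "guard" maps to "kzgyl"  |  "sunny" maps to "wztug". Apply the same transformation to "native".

Each letter shifts forward by (position + 4), i.e. 4, 5, 6, … — the shift grows by one for each successive letter.
Applying it to native: n+4=r, a+5=f, t+6=z, i+7=p, v+8=d, e+9=n.

rfzpdn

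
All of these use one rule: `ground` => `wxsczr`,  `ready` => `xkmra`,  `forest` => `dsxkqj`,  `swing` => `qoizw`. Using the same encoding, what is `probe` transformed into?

lxsfk

This is an affine cipher: with a=0,…,z=25, each position x becomes (19x+12) mod 26.
For probe: p(15)→19·15+12≡11=l; r(17)→19·17+12≡23=x; o(14)→19·14+12≡18=s; b(1)→19·1+12≡5=f; e(4)→19·4+12≡10=k (all mod 26).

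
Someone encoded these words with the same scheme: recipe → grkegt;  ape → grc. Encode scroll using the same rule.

The output letters match the input read backwards, each shifted +2: recipe reversed is epicer. The word is reversed, then every letter is shifted forward by 2.
Applying it to scroll: reverse → llorcs; then shift: l+2=n, l+2=n, o+2=q, r+2=t, c+2=e, s+2=u.

nnqteu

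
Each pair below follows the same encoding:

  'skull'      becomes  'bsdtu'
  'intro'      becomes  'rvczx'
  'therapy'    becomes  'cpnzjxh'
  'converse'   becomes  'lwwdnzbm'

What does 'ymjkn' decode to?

peace

It's a Vigenère-style cipher with numeric key [9,8]: position i shifts by key[i mod 2].
Decoding ymjkn: y−9=p, m−8=e, j−9=a, k−8=c, n−9=e.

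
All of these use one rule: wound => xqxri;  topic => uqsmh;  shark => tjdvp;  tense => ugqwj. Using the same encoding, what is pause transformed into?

qcxwj

In wound: w→x is +1, o→q is +2, u→x is +3, n→r is +4 — the shift increases by 1 each position. Letter i (0-indexed) is shifted by i+1, so successive shifts are 1, 2, 3, ….
For pause: p+1=q, a+2=c, u+3=x, s+4=w, e+5=j.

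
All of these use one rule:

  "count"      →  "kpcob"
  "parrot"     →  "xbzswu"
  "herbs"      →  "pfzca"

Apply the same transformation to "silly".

It's a Vigenère-style cipher with numeric key [8,1]: position i shifts by key[i mod 2].
Applying it to silly: s+8=a, i+1=j, l+8=t, l+1=m, y+8=g.

ajtmg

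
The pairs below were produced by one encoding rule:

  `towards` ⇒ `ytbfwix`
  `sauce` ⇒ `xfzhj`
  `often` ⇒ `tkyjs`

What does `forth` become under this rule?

ktwym

Compare letters: t→y is +5, o→t is +5, w→b is +5 — a constant shift. This is a Caesar cipher with shift 5.
Applying it to forth: f+5=k, o+5=t, r+5=w, t+5=y, h+5=m.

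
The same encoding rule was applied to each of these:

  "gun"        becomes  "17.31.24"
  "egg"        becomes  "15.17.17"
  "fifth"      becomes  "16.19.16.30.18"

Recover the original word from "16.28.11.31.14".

fraud

g is letter #7 and maps to 17: an offset of 10. Each letter is replaced by its alphabet position (a=1..z=26) + 10.
Decoding 16.28.11.31.14: 16→(16−10)÷1=6=f, 28→(28−10)÷1=18=r, 11→(11−10)÷1=1=a, 31→(31−10)÷1=21=u, 14→(14−10)÷1=4=d.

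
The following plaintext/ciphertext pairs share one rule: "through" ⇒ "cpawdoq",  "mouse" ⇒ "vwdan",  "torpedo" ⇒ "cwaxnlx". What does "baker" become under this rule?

Shifts by position in through: pos 0: t→c (+9), pos 1: h→p (+8), pos 2: r→a (+9), pos 3: o→w (+8) — repeating every 2. The shifts repeat in a cycle of length 2: positions 0,1,… shift by +9, +8, then the pattern repeats.
On baker: b+9=k, a+8=i, k+9=t, e+8=m, r+9=a.

kitma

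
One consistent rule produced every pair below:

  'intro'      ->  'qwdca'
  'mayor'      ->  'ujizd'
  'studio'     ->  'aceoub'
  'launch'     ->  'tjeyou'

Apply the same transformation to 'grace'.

Letter i (0-indexed) is shifted by i+8, so successive shifts are 8, 9, 10, ….
For grace: g+8=o, r+9=a, a+10=k, c+11=n, e+12=q.

oaknq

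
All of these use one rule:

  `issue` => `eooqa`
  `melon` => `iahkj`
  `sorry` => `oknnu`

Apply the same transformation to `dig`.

zec

Compare letters: i→e is +22, s→o is +22, s→o is +22 — a constant shift. Each letter is shifted forward by 22 in the alphabet (a Caesar shift of +22).
For dig: d+22=z, i+22=e, g+22=c.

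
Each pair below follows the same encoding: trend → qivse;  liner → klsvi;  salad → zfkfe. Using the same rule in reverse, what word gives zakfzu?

splash

t(19)→q(16) and r(17)→i(8) fit y≡17x+5 (mod 26); the inverse of 17 mod 26 is 23. This is an affine cipher: with a=0,…,z=25, each position x becomes (17x+5) mod 26.
Reversing it on zakfzu: z(25)→23·(25−5)≡18=s; a(0)→23·(0−5)≡15=p; k(10)→23·(10−5)≡11=l; f(5)→23·(5−5)≡0=a; z(25)→23·(25−5)≡18=s; u(20)→23·(20−5)≡7=h (all mod 26).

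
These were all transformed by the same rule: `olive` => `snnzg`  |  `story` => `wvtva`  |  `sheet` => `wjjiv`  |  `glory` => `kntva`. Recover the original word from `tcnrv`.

A repeating key of period 3 is used — shifts +4, +2, +5 over and over.
Reversing it on tcnrv: t−4=p, c−2=a, n−5=i, r−4=n, v−2=t.

paint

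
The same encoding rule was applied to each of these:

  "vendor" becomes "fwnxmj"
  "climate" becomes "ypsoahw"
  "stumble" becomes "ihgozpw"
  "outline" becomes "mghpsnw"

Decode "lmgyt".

pouch

Each letter's alphabet position (a=0..z=25) is mapped through 25·x+0 mod 26 — an affine cipher.
Decoding lmgyt: l(11)→25·(11−0)≡15=p; m(12)→25·(12−0)≡14=o; g(6)→25·(6−0)≡20=u; y(24)→25·(24−0)≡2=c; t(19)→25·(19−0)≡7=h (all mod 26).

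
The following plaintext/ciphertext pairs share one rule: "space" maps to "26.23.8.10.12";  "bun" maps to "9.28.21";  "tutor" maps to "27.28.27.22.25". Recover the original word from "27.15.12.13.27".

s is letter #19 and maps to 26: an offset of 7. Letters become their 1-based position plus 7 (so a→8, b→9, …).
Undoing it on 27.15.12.13.27: 27→(27−7)÷1=20=t, 15→(15−7)÷1=8=h, 12→(12−7)÷1=5=e, 13→(13−7)÷1=6=f, 27→(27−7)÷1=20=t.

theft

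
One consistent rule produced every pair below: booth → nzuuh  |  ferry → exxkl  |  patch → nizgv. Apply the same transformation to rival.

rgbox

The output letters match the input read backwards, each shifted +6: booth reversed is htoob. The word is reversed, then every letter is shifted forward by 6.
Applying it to rival: reverse → lavir; then shift: l+6=r, a+6=g, v+6=b, i+6=o, r+6=x.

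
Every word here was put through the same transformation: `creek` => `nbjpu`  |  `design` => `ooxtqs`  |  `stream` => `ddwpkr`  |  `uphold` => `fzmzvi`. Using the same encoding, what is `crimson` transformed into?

Shifts by position in creek: pos 0: c→n (+11), pos 1: r→b (+10), pos 2: e→j (+5), pos 3: e→p (+11), pos 4: k→u (+10) — repeating every 3. A repeating key of period 3 is used — shifts +11, +10, +5 over and over.
Applying it to crimson: c+11=n, r+10=b, i+5=n, m+11=x, s+10=c, o+5=t, n+11=y.

nbnxcty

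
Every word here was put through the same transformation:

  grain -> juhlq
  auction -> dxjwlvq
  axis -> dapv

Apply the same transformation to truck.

Shifts by position in grain: pos 0: g→j (+3), pos 1: r→u (+3), pos 2: a→h (+7), pos 3: i→l (+3), pos 4: n→q (+3) — repeating every 3. The shifts repeat in a cycle of length 3: positions 0,1,… shift by +3, +3, +7, then the pattern repeats.
For truck: t+3=w, r+3=u, u+7=b, c+3=f, k+3=n.

wubfn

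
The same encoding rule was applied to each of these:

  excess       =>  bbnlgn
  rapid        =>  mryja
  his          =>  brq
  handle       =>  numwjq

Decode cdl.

The output letters match the input read backwards, each shifted +9: excess reversed is ssecxe. Read the word backwards and shift each letter +9.
Decoding cdl: shift back: c−9=t, d−9=u, l−9=c → tuc; then reverse → cut.

cut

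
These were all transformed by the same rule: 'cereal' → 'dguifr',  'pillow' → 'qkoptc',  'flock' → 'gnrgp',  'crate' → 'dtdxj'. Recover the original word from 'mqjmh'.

In cereal: c→d is +1, e→g is +2, r→u is +3, e→i is +4 — the shift increases by 1 each position. Letter i (0-indexed) is shifted by i+1, so successive shifts are 1, 2, 3, ….
Reversing it on mqjmh: m−1=l, q−2=o, j−3=g, m−4=i, h−5=c.

logic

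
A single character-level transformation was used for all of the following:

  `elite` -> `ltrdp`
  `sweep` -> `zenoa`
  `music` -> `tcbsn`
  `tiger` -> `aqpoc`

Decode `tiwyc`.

In elite: e→l is +7, l→t is +8, i→r is +9, t→d is +10 — the shift increases by 1 each position. Letter i (0-indexed) is shifted by i+7, so successive shifts are 7, 8, 9, ….
Reversing it on tiwyc: t−7=m, i−8=a, w−9=n, y−10=o, c−11=r.

manor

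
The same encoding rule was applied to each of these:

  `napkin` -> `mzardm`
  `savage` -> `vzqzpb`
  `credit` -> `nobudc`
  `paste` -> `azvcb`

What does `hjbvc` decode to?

Treating letters as 0–25, the rule is x ↦ 7x + 25 (mod 26).
Undoing it on hjbvc: h(7)→15·(7−25)≡16=q; j(9)→15·(9−25)≡20=u; b(1)→15·(1−25)≡4=e; v(21)→15·(21−25)≡18=s; c(2)→15·(2−25)≡19=t (all mod 26).

quest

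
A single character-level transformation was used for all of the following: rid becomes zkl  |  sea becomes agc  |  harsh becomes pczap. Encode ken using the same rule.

The shift depends on letter class: consonant r→z is +8, but vowel i→k is +2. Two shifts are in play — +2 for a/e/i/o/u, +8 for every other letter.
For ken: k(cons)+8=s, e(vowel)+2=g, n(cons)+8=v.

sgv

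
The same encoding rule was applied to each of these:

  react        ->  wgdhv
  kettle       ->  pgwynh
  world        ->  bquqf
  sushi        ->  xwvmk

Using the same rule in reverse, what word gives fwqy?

aunt

Shifts by position in react: pos 0: r→w (+5), pos 1: e→g (+2), pos 2: a→d (+3), pos 3: c→h (+5), pos 4: t→v (+2) — repeating every 3. The shifts repeat in a cycle of length 3: positions 0,1,… shift by +5, +2, +3, then the pattern repeats.
Reversing it on fwqy: f−5=a, w−2=u, q−3=n, y−5=t.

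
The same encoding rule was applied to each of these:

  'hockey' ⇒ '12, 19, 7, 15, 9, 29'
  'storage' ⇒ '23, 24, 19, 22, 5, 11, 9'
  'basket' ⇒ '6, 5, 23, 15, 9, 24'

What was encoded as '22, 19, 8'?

rod

h is letter #8 and maps to 12: an offset of 4. Each letter is replaced by its alphabet position (a=1..z=26) + 4.
Reversing it on 22, 19, 8: 22→(22−4)÷1=18=r, 19→(19−4)÷1=15=o, 8→(8−4)÷1=4=d.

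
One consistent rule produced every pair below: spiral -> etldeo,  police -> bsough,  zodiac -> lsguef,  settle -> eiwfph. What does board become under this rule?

The shifts repeat in a cycle of length 3: positions 0,1,… shift by +12, +4, +3, then the pattern repeats.
Applying it to board: b+12=n, o+4=s, a+3=d, r+12=d, d+4=h.

nsddh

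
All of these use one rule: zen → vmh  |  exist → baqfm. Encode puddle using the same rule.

The output letters match the input read backwards, each shifted +8: zen reversed is nez. The word is reversed, then every letter is shifted forward by 8.
On puddle: reverse → elddup; then shift: e+8=m, l+8=t, d+8=l, d+8=l, u+8=c, p+8=x.

mtllcx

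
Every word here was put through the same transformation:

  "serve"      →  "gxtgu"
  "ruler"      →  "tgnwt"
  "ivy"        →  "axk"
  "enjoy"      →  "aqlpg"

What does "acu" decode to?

say

The output letters match the input read backwards, each shifted +2: serve reversed is evres. The word is reversed, then every letter is shifted forward by 2.
Decoding acu: shift back: a−2=y, c−2=a, u−2=s → yas; then reverse → say.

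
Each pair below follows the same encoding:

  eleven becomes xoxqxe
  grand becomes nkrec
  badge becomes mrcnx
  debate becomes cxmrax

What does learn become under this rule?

oxrke

e(4)→x(23) and l(11)→o(14) fit y≡21x+17 (mod 26); the inverse of 21 mod 26 is 5. This is an affine cipher: with a=0,…,z=25, each position x becomes (21x+17) mod 26.
On learn: l(11)→21·11+17≡14=o; e(4)→21·4+17≡23=x; a(0)→21·0+17≡17=r; r(17)→21·17+17≡10=k; n(13)→21·13+17≡4=e (all mod 26).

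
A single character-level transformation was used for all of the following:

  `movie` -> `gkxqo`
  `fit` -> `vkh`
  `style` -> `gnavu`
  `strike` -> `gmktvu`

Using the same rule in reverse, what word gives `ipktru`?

The output letters match the input read backwards, each shifted +2: movie reversed is eivom. The word is reversed, then every letter is shifted forward by 2.
Reversing it on ipktru: shift back: i−2=g, p−2=n, k−2=i, t−2=r, r−2=p, u−2=s → gnirps; then reverse → spring.

spring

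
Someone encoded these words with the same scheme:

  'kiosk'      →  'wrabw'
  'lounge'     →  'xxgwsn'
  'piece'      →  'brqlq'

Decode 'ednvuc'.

Shifts by position in kiosk: pos 0: k→w (+12), pos 1: i→r (+9), pos 2: o→a (+12), pos 3: s→b (+9) — repeating every 2. A repeating key of period 2 is used — shifts +12, +9 over and over.
Undoing it on ednvuc: e−12=s, d−9=u, n−12=b, v−9=m, u−12=i, c−9=t.

submit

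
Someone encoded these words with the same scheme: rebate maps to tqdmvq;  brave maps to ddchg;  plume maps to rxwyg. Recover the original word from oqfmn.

medal

A repeating key of period 2 is used — shifts +2, +12 over and over.
Undoing it on oqfmn: o−2=m, q−12=e, f−2=d, m−12=a, n−2=l.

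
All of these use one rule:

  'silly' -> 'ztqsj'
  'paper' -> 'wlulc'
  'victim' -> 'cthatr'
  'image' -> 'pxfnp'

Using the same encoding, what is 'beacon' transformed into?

ipfjzs

The shifts repeat in a cycle of length 3: positions 0,1,… shift by +7, +11, +5, then the pattern repeats.
For beacon: b+7=i, e+11=p, a+5=f, c+7=j, o+11=z, n+5=s.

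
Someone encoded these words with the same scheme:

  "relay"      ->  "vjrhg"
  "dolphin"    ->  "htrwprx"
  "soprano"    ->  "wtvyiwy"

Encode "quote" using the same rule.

In relay: r→v is +4, e→j is +5, l→r is +6, a→h is +7 — the shift increases by 1 each position. Each letter shifts forward by (position + 4), i.e. 4, 5, 6, … — the shift grows by one for each successive letter.
Applying it to quote: q+4=u, u+5=z, o+6=u, t+7=a, e+8=m.

uzuam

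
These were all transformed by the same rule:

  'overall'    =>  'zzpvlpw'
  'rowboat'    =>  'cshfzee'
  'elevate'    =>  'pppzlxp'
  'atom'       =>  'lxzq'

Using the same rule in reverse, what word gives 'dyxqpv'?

The shifts repeat in a cycle of length 2: positions 0,1,… shift by +11, +4, then the pattern repeats.
Undoing it on dyxqpv: d−11=s, y−4=u, x−11=m, q−4=m, p−11=e, v−4=r.

summer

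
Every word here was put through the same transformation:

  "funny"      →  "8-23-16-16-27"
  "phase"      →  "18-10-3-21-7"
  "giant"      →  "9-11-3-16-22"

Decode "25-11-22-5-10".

f is letter #6 and maps to 8: an offset of 2. The number is (letter's place in the alphabet, a=1) + 2.
Reversing it on 25-11-22-5-10: 25→(25−2)÷1=23=w, 11→(11−2)÷1=9=i, 22→(22−2)÷1=20=t, 5→(5−2)÷1=3=c, 10→(10−2)÷1=8=h.

witch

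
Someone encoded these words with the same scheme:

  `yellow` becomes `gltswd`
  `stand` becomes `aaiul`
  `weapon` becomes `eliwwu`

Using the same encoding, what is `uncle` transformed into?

Shifts by position in yellow: pos 0: y→g (+8), pos 1: e→l (+7), pos 2: l→t (+8), pos 3: l→s (+7) — repeating every 2. A repeating key of period 2 is used — shifts +8, +7 over and over.
Applying it to uncle: u+8=c, n+7=u, c+8=k, l+7=s, e+8=m.

cuksm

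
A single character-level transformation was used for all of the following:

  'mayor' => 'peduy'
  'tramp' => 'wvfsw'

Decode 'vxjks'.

steel

Each letter shifts forward by (position + 3), i.e. 3, 4, 5, … — the shift grows by one for each successive letter.
Reversing it on vxjks: v−3=s, x−4=t, j−5=e, k−6=e, s−7=l.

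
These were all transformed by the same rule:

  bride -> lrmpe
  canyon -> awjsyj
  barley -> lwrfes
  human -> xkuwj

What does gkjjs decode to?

sunny

Each letter's alphabet position (a=0..z=25) is mapped through 15·x+22 mod 26 — an affine cipher.
Reversing it on gkjjs: g(6)→7·(6−22)≡18=s; k(10)→7·(10−22)≡20=u; j(9)→7·(9−22)≡13=n; j(9)→7·(9−22)≡13=n; s(18)→7·(18−22)≡24=y (all mod 26).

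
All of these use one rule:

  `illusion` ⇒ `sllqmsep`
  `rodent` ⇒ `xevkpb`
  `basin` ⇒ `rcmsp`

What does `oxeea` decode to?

groom

i(8)→s(18) and l(11)→l(11) fit y≡15x+2 (mod 26); the inverse of 15 mod 26 is 7. Each letter's alphabet position (a=0..z=25) is mapped through 15·x+2 mod 26 — an affine cipher.
Reversing it on oxeea: o(14)→7·(14−2)≡6=g; x(23)→7·(23−2)≡17=r; e(4)→7·(4−2)≡14=o; e(4)→7·(4−2)≡14=o; a(0)→7·(0−2)≡12=m (all mod 26).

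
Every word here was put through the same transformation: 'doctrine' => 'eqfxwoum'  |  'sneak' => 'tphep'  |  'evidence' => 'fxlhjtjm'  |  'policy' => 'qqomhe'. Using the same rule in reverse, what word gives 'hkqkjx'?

ginger

In doctrine: d→e is +1, o→q is +2, c→f is +3, t→x is +4 — the shift increases by 1 each position. The shift increases by 1 at each position, starting from +1: 1, 2, 3, ….
Reversing it on hkqkjx: h−1=g, k−2=i, q−3=n, k−4=g, j−5=e, x−6=r.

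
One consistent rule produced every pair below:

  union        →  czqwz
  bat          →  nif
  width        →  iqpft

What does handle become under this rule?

tizpxm

The shift depends on letter class: consonant n→z is +12, but vowel u→c is +8. The rule splits by letter class: vowels +8, consonants +12.
On handle: h(cons)+12=t, a(vowel)+8=i, n(cons)+12=z, d(cons)+12=p, l(cons)+12=x, e(vowel)+8=m.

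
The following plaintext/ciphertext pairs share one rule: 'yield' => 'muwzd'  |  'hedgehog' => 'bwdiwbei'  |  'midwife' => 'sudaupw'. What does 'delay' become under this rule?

y(24)→m(12) and i(8)→u(20) fit y≡19x+24 (mod 26); the inverse of 19 mod 26 is 11. Treating letters as 0–25, the rule is x ↦ 19x + 24 (mod 26).
Applying it to delay: d(3)→19·3+24≡3=d; e(4)→19·4+24≡22=w; l(11)→19·11+24≡25=z; a(0)→19·0+24≡24=y; y(24)→19·24+24≡12=m (all mod 26).

dwzym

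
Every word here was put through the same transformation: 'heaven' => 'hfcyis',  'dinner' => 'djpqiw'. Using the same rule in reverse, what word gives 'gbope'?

gamma

In heaven: h→h is +0, e→f is +1, a→c is +2, v→y is +3 — the shift increases by 1 each position. Each letter shifts forward by its position index (0, 1, 2, …) — the shift grows by one for each successive letter.
Decoding gbope: g−0=g, b−1=a, o−2=m, p−3=m, e−4=a.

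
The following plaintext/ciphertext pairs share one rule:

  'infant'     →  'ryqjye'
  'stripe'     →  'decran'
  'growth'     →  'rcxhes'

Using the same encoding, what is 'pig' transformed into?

arr

The shift depends on letter class: consonant n→y is +11, but vowel i→r is +9. Two shifts are in play — +9 for a/e/i/o/u, +11 for every other letter.
On pig: p(cons)+11=a, i(vowel)+9=r, g(cons)+11=r.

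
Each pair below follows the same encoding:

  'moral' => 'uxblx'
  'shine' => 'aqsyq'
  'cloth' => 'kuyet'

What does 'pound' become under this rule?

In moral: m→u is +8, o→x is +9, r→b is +10, a→l is +11 — the shift increases by 1 each position. Letter i (0-indexed) is shifted by i+8, so successive shifts are 8, 9, 10, ….
Applying it to pound: p+8=x, o+9=x, u+10=e, n+11=y, d+12=p.

xxeyp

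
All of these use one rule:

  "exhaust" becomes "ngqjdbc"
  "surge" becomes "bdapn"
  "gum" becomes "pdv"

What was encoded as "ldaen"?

Compare letters: e→n is +9, x→g is +9, h→q is +9 — a constant shift. Every letter moves 9 places later in the alphabet, wrapping around z→a.
Undoing it on ldaen: l−9=c, d−9=u, a−9=r, e−9=v, n−9=e.

curve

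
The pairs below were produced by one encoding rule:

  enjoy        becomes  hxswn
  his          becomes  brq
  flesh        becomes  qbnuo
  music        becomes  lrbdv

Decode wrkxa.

The word is reversed, then every letter is shifted forward by 9.
Undoing it on wrkxa: shift back: w−9=n, r−9=i, k−9=b, x−9=o, a−9=r → nibor; then reverse → robin.

robin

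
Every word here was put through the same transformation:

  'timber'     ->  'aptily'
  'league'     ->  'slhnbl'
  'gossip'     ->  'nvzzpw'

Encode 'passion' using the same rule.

Compare letters: t→a is +7, i→p is +7, m→t is +7 — a constant shift. It's a constant shift of +7 (ROT7).
For passion: p+7=w, a+7=h, s+7=z, s+7=z, i+7=p, o+7=v, n+7=u.

whzzpvu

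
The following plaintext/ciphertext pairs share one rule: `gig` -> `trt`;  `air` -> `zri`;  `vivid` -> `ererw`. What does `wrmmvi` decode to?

Each pair mirrors across the alphabet (g↔t, i↔r, g↔t): positions sum to 25. Each letter is replaced by its mirror in the alphabet: a↔z, b↔y, c↔x, and so on (the Atbash cipher).
Undoing it on wrmmvi: w↔d, r↔i, m↔n, m↔n, v↔e, i↔r.

dinner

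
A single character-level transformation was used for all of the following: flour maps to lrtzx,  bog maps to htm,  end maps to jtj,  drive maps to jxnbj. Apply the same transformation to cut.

izz

The rule splits by letter class: vowels +5, consonants +6.
On cut: c(cons)+6=i, u(vowel)+5=z, t(cons)+6=z.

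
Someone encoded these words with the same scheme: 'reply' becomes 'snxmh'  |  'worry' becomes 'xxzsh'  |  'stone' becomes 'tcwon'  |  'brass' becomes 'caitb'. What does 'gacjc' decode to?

fruit

Shifts by position in reply: pos 0: r→s (+1), pos 1: e→n (+9), pos 2: p→x (+8), pos 3: l→m (+1), pos 4: y→h (+9) — repeating every 3. A repeating key of period 3 is used — shifts +1, +9, +8 over and over.
Undoing it on gacjc: g−1=f, a−9=r, c−8=u, j−1=i, c−9=t.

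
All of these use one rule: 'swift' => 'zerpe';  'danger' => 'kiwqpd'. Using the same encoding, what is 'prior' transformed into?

wzryc

In swift: s→z is +7, w→e is +8, i→r is +9, f→p is +10 — the shift increases by 1 each position. The shift increases by 1 at each position, starting from +7: 7, 8, 9, ….
Applying it to prior: p+7=w, r+8=z, i+9=r, o+10=y, r+11=c.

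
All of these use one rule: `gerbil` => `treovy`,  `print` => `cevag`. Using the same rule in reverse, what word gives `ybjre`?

lower

Every letter moves 13 places later in the alphabet, wrapping around z→a.
Decoding ybjre: y−13=l, b−13=o, j−13=w, r−13=e, e−13=r.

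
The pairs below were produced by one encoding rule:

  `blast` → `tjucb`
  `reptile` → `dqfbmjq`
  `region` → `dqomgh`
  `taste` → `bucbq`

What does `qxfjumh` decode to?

explain

Treating letters as 0–25, the rule is x ↦ 25x + 20 (mod 26).
Reversing it on qxfjumh: q(16)→25·(16−20)≡4=e; x(23)→25·(23−20)≡23=x; f(5)→25·(5−20)≡15=p; j(9)→25·(9−20)≡11=l; u(20)→25·(20−20)≡0=a; m(12)→25·(12−20)≡8=i; h(7)→25·(7−20)≡13=n (all mod 26).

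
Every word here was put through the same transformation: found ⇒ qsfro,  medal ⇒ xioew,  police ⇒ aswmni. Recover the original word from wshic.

A repeating key of period 2 is used — shifts +11, +4 over and over.
Reversing it on wshic: w−11=l, s−4=o, h−11=w, i−4=e, c−11=r.

lower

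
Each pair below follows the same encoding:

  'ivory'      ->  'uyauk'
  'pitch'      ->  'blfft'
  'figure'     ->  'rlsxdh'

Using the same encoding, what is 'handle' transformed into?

tdzgxh

Shifts by position in ivory: pos 0: i→u (+12), pos 1: v→y (+3), pos 2: o→a (+12), pos 3: r→u (+3) — repeating every 2. It's a Vigenère-style cipher with numeric key [12,3]: position i shifts by key[i mod 2].
Applying it to handle: h+12=t, a+3=d, n+12=z, d+3=g, l+12=x, e+3=h.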